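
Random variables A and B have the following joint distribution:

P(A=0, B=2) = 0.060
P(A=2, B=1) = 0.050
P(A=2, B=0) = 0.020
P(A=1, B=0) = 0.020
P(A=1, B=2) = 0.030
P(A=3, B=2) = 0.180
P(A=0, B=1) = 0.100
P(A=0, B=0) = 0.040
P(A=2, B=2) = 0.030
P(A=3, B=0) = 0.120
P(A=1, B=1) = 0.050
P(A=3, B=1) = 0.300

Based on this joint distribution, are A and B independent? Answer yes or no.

Every cell satisfies P(A,B) = P(A)·P(B). For instance P(A=3) = 0.600, P(B=1) = 0.500, and 0.600×0.500 = 0.300 matches the joint entry. So A and B are independent.

yes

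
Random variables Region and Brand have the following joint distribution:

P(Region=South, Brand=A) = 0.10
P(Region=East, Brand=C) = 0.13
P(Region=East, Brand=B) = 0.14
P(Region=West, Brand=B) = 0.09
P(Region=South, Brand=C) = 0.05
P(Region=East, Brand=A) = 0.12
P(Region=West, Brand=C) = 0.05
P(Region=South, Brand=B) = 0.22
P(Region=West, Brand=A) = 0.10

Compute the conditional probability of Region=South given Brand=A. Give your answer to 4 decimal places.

0.3125

P(Brand=A) = 0.10 + 0.12 + 0.10 = 0.32.
P(Region=South | Brand=A) = 0.10/0.32 = 0.3125.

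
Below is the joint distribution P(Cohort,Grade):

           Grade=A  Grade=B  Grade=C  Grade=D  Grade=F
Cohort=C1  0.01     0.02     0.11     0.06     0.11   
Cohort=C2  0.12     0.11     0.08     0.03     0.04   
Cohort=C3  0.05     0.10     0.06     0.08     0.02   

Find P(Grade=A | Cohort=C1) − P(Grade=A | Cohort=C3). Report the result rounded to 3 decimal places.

P(Cohort=C1) = 0.01 + 0.02 + 0.11 + 0.06 + 0.11 = 0.31; P(Grade=A | Cohort=C1) = 0.01/0.31 = 0.0323.
P(Cohort=C3) = 0.05 + 0.10 + 0.06 + 0.08 + 0.02 = 0.31; P(Grade=A | Cohort=C3) = 0.05/0.31 = 0.1613.
Difference = -0.129.

-0.129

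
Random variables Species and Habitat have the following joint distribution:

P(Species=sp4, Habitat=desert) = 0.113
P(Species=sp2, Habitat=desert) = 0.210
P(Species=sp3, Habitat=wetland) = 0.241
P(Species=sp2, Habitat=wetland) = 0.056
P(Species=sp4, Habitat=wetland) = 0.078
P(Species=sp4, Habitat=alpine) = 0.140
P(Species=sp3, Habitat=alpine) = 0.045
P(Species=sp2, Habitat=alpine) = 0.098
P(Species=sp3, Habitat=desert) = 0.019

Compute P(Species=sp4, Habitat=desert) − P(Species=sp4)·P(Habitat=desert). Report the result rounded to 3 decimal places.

-0.000

P(Species=sp4) = 0.078 + 0.113 + 0.140 = 0.331.
P(Habitat=desert) = 0.210 + 0.019 + 0.113 = 0.342.
P(Species=sp4, Habitat=desert) − P(Species=sp4)P(Habitat=desert) = 0.113 − 0.331×0.342 = -0.000.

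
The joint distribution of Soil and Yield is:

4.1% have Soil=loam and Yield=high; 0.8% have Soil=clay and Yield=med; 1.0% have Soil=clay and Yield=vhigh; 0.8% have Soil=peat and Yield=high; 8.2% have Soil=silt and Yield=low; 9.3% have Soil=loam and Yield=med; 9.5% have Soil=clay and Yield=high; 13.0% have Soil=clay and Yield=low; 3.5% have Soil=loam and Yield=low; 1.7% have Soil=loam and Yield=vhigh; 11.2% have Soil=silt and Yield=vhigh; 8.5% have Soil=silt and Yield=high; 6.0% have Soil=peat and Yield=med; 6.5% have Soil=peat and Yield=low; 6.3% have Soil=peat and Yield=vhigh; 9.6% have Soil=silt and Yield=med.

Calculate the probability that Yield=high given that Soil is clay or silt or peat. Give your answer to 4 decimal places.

P(Soil=clay) = 0.130 + 0.008 + 0.095 + 0.010 = 0.243.
P(Soil=silt) = 0.082 + 0.096 + 0.085 + 0.112 = 0.375.
P(Soil=peat) = 0.065 + 0.060 + 0.008 + 0.063 = 0.196.
P(Soil ∈ {clay, silt, peat}) = 0.243 + 0.375 + 0.196 = 0.814; P(Yield=high, Soil ∈ {clay, silt, peat}) = 0.095 + 0.085 + 0.008 = 0.188.
P(Yield=high | Soil ∈ {clay, silt, peat}) = 0.188/0.814 = 0.2310.

0.2310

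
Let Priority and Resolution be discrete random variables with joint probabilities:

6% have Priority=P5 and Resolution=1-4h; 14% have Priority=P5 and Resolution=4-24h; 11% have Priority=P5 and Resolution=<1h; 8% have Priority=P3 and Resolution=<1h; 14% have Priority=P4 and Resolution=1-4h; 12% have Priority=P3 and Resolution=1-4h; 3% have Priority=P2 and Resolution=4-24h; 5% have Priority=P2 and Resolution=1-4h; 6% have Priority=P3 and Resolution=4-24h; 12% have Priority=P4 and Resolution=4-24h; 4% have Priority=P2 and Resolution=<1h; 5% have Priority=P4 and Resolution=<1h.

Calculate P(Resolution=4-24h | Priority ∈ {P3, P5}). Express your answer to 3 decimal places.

0.351

P(Priority=P3) = 0.08 + 0.12 + 0.06 = 0.26.
P(Priority=P5) = 0.11 + 0.06 + 0.14 = 0.31.
P(Priority ∈ {P3, P5}) = 0.26 + 0.31 = 0.57; P(Resolution=4-24h, Priority ∈ {P3, P5}) = 0.06 + 0.14 = 0.20.
P(Resolution=4-24h | Priority ∈ {P3, P5}) = 0.20/0.57 = 0.351.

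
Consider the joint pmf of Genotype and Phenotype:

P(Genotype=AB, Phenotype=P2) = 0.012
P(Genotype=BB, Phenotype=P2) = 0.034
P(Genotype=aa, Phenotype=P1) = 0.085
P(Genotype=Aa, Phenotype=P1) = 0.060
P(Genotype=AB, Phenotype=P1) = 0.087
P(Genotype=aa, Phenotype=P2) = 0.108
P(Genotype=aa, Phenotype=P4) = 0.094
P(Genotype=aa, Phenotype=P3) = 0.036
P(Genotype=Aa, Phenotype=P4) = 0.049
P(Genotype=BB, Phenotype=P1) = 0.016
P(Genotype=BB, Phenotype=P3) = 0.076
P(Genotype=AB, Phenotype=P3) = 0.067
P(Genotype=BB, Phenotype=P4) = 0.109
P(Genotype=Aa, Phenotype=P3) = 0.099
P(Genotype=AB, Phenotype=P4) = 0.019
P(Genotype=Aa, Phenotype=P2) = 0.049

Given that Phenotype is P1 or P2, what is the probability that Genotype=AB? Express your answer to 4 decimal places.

P(Phenotype=P1) = 0.060 + 0.085 + 0.087 + 0.016 = 0.248.
P(Phenotype=P2) = 0.049 + 0.108 + 0.012 + 0.034 = 0.203.
P(Phenotype ∈ {P1, P2}) = 0.248 + 0.203 = 0.451; P(Genotype=AB, Phenotype ∈ {P1, P2}) = 0.087 + 0.012 = 0.099.
P(Genotype=AB | Phenotype ∈ {P1, P2}) = 0.099/0.451 = 0.2195.

0.2195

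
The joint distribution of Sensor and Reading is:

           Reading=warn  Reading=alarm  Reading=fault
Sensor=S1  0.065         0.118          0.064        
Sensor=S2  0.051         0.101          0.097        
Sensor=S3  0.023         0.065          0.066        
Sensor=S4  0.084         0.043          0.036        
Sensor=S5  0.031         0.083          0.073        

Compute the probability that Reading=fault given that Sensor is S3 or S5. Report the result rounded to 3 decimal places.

P(Sensor=S3) = 0.023 + 0.065 + 0.066 = 0.154.
P(Sensor=S5) = 0.031 + 0.083 + 0.073 = 0.187.
P(Sensor ∈ {S3, S5}) = 0.154 + 0.187 = 0.341; P(Reading=fault, Sensor ∈ {S3, S5}) = 0.066 + 0.073 = 0.139.
P(Reading=fault | Sensor ∈ {S3, S5}) = 0.139/0.341 = 0.408.

0.408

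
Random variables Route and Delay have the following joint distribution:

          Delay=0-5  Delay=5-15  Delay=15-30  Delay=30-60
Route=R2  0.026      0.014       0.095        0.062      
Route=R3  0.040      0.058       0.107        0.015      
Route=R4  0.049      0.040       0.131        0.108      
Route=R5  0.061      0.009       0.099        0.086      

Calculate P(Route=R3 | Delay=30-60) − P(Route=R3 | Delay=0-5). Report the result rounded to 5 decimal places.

P(Delay=30-60) = 0.062 + 0.015 + 0.108 + 0.086 = 0.271; P(Route=R3 | Delay=30-60) = 0.015/0.271 = 0.055351.
P(Delay=0-5) = 0.026 + 0.040 + 0.049 + 0.061 = 0.176; P(Route=R3 | Delay=0-5) = 0.040/0.176 = 0.227273.
Difference = -0.17192.

-0.17192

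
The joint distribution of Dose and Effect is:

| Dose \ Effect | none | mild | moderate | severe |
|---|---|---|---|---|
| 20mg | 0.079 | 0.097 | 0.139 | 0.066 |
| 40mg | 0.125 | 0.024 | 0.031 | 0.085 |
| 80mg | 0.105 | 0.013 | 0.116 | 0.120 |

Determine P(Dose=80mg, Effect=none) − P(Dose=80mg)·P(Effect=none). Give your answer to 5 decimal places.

-0.00439

P(Dose=80mg) = 0.105 + 0.013 + 0.116 + 0.120 = 0.354.
P(Effect=none) = 0.079 + 0.125 + 0.105 = 0.309.
P(Dose=80mg, Effect=none) − P(Dose=80mg)P(Effect=none) = 0.105 − 0.354×0.309 = -0.00439.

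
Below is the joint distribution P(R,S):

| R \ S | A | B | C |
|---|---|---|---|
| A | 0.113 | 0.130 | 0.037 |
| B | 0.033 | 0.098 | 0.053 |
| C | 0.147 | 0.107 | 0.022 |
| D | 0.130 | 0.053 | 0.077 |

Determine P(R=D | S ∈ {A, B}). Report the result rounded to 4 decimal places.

P(S=A) = 0.113 + 0.033 + 0.147 + 0.130 = 0.423.
P(S=B) = 0.130 + 0.098 + 0.107 + 0.053 = 0.388.
P(S ∈ {A, B}) = 0.423 + 0.388 = 0.811; P(R=D, S ∈ {A, B}) = 0.130 + 0.053 = 0.183.
P(R=D | S ∈ {A, B}) = 0.183/0.811 = 0.2256.

0.2256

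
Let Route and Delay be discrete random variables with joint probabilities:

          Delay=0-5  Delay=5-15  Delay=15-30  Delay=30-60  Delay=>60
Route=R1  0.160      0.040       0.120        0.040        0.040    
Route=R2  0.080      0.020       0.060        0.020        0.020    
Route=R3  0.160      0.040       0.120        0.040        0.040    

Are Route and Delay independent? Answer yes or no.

yes

Every cell satisfies P(Route,Delay) = P(Route)·P(Delay). For instance P(Route=R2) = 0.200, P(Delay=15-30) = 0.300, and 0.200×0.300 = 0.060 matches the joint entry. So Route and Delay are independent.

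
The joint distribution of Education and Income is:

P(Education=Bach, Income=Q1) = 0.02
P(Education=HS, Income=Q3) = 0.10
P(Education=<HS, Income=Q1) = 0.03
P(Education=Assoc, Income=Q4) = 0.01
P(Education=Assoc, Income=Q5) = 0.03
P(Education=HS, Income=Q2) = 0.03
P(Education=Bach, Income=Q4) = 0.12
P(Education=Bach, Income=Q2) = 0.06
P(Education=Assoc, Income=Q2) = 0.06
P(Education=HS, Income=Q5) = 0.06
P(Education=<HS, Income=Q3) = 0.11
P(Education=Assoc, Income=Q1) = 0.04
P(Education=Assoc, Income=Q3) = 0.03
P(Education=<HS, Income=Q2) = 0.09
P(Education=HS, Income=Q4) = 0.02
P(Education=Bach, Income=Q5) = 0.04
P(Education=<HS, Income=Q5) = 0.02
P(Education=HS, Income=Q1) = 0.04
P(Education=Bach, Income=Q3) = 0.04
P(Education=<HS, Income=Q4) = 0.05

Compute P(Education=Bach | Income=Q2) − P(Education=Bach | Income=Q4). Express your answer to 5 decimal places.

P(Income=Q2) = 0.09 + 0.03 + 0.06 + 0.06 = 0.24; P(Education=Bach | Income=Q2) = 0.06/0.24 = 0.250000.
P(Income=Q4) = 0.05 + 0.02 + 0.01 + 0.12 = 0.20; P(Education=Bach | Income=Q4) = 0.12/0.20 = 0.600000.
Difference = -0.35000.

-0.35000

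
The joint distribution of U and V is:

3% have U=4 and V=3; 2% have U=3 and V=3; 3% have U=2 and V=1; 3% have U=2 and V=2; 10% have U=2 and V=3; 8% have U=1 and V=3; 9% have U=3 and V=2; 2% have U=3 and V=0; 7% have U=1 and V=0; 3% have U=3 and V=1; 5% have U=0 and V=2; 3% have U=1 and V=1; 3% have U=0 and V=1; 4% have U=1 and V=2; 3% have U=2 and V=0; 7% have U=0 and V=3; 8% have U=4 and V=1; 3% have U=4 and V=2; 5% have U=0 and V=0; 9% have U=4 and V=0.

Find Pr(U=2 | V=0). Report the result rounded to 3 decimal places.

P(V=0) = 0.05 + 0.07 + 0.03 + 0.02 + 0.09 = 0.26.
P(U=2 | V=0) = 0.03/0.26 = 0.115.

0.115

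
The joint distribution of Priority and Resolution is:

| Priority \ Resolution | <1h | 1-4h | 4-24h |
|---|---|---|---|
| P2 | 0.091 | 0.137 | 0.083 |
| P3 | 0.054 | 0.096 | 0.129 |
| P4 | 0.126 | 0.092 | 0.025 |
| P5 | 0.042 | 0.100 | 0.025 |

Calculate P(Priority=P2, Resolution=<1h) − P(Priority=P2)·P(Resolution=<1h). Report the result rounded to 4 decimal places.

-0.0063

P(Priority=P2) = 0.091 + 0.137 + 0.083 = 0.311.
P(Resolution=<1h) = 0.091 + 0.054 + 0.126 + 0.042 = 0.313.
P(Priority=P2, Resolution=<1h) − P(Priority=P2)P(Resolution=<1h) = 0.091 − 0.311×0.313 = -0.0063.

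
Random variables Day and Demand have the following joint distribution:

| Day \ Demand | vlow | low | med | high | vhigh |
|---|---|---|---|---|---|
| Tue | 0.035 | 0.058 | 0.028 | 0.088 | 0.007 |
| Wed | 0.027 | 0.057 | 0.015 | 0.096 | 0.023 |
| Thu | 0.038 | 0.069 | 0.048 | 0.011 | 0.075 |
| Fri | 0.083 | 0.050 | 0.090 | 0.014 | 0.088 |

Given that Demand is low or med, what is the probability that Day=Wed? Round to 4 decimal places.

P(Demand=low) = 0.058 + 0.057 + 0.069 + 0.050 = 0.234.
P(Demand=med) = 0.028 + 0.015 + 0.048 + 0.090 = 0.181.
P(Demand ∈ {low, med}) = 0.234 + 0.181 = 0.415; P(Day=Wed, Demand ∈ {low, med}) = 0.057 + 0.015 = 0.072.
P(Day=Wed | Demand ∈ {low, med}) = 0.072/0.415 = 0.1735.

0.1735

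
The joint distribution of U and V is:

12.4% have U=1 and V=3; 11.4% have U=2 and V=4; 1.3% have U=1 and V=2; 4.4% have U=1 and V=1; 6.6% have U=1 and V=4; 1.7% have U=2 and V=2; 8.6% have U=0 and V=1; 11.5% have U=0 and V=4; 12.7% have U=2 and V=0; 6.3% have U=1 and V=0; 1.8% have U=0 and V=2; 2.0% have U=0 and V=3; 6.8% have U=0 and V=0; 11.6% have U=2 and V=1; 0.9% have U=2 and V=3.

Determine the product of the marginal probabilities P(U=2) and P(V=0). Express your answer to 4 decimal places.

0.0988

P(U=2) = 0.127 + 0.116 + 0.017 + 0.009 + 0.114 = 0.383.
P(V=0) = 0.068 + 0.063 + 0.127 = 0.258.
Product: 0.383 × 0.258 = 0.0988.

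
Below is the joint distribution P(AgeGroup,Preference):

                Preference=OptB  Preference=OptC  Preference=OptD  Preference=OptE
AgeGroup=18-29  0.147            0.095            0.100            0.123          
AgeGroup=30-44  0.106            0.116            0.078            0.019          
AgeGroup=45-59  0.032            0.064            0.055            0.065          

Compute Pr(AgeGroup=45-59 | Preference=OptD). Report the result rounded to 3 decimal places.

P(Preference=OptD) = 0.100 + 0.078 + 0.055 = 0.233.
P(AgeGroup=45-59 | Preference=OptD) = 0.055/0.233 = 0.236.

0.236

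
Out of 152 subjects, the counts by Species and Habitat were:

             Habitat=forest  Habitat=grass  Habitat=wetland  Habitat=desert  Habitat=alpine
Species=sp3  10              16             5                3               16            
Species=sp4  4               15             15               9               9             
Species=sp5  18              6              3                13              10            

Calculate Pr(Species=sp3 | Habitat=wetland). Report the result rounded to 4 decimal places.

Total with Habitat=wetland: 5 + 15 + 3 = 23.
P(Species=sp3 | Habitat=wetland) = 5/23 = 0.2174.

0.2174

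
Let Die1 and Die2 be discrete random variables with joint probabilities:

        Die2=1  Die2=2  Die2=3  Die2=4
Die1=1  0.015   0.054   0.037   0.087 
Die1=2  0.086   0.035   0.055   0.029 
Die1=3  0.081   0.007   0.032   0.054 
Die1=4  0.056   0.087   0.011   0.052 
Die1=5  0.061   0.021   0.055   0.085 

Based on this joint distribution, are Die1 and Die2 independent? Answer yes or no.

P(Die1=4) = 0.206 and P(Die2=2) = 0.204, so their product is 0.04202, but P(Die1=4, Die2=2) = 0.087. Since these differ, Die1 and Die2 are not independent.

no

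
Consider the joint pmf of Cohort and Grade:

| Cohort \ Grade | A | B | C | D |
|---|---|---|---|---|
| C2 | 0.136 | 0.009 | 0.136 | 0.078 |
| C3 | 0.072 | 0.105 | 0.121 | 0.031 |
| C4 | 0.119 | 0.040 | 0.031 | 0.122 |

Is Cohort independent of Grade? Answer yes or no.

P(Cohort=C4) = 0.312 and P(Grade=C) = 0.288, so their product is 0.08986, but P(Cohort=C4, Grade=C) = 0.031. Since these differ, Cohort and Grade are not independent.

no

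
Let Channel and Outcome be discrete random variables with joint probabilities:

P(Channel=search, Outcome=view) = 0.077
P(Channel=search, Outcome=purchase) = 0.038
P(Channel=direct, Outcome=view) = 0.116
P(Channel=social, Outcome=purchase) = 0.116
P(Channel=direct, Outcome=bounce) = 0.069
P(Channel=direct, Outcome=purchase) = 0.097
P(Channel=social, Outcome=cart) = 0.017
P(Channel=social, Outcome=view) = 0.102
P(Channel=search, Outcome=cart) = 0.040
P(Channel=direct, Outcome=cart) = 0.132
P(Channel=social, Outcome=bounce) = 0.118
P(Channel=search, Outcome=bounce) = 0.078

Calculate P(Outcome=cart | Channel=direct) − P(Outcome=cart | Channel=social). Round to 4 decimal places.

P(Channel=direct) = 0.069 + 0.116 + 0.132 + 0.097 = 0.414; P(Outcome=cart | Channel=direct) = 0.132/0.414 = 0.31884.
P(Channel=social) = 0.118 + 0.102 + 0.017 + 0.116 = 0.353; P(Outcome=cart | Channel=social) = 0.017/0.353 = 0.04816.
Difference = 0.2707.

0.2707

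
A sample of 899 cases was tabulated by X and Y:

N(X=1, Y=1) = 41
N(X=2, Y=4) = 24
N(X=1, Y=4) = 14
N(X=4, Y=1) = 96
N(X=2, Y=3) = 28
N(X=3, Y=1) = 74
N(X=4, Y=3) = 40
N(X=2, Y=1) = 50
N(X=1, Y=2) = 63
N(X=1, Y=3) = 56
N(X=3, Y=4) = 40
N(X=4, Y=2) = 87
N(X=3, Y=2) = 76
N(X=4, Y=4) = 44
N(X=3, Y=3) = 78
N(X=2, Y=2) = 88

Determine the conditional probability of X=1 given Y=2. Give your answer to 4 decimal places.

0.2006

Total with Y=2: 63 + 88 + 76 + 87 = 314.
P(X=1 | Y=2) = 63/314 = 0.2006.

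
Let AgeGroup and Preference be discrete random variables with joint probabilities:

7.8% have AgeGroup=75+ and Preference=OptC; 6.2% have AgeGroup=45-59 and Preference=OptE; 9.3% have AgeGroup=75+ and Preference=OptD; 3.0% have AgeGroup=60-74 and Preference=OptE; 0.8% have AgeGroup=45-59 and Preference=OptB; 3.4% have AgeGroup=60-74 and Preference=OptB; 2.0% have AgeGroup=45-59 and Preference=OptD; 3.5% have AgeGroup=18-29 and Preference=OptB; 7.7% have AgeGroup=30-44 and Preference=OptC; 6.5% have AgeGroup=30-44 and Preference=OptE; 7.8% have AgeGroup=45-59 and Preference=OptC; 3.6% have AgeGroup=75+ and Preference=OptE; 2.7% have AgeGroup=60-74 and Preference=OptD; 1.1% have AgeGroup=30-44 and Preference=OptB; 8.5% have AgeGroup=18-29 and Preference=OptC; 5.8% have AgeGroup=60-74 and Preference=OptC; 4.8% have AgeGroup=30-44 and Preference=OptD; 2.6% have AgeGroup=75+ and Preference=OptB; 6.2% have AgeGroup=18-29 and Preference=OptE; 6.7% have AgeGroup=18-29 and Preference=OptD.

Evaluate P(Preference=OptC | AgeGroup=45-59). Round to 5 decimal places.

P(AgeGroup=45-59) = 0.008 + 0.078 + 0.020 + 0.062 = 0.168.
P(Preference=OptC | AgeGroup=45-59) = 0.078/0.168 = 0.46429.

0.46429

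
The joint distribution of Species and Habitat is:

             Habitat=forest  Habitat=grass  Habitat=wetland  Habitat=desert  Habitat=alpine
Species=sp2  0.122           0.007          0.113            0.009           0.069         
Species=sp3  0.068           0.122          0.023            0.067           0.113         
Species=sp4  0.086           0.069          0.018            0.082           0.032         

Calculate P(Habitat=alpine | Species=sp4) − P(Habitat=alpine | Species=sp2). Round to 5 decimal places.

P(Species=sp4) = 0.086 + 0.069 + 0.018 + 0.082 + 0.032 = 0.287; P(Habitat=alpine | Species=sp4) = 0.032/0.287 = 0.111498.
P(Species=sp2) = 0.122 + 0.007 + 0.113 + 0.009 + 0.069 = 0.320; P(Habitat=alpine | Species=sp2) = 0.069/0.320 = 0.215625.
Difference = -0.10413.

-0.10413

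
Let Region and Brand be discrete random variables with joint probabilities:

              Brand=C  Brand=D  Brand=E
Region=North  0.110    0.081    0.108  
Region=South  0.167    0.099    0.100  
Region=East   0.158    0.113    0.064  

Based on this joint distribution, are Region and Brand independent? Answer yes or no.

no

P(Region=East) = 0.335 and P(Brand=E) = 0.272, so their product is 0.09112, but P(Region=East, Brand=E) = 0.064. Since these differ, Region and Brand are not independent.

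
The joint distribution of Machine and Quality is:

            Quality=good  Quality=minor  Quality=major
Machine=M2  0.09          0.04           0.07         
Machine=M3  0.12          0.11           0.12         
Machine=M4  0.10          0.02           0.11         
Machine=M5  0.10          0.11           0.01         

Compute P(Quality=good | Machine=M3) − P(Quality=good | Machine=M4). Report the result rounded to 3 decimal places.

-0.092

P(Machine=M3) = 0.12 + 0.11 + 0.12 = 0.35; P(Quality=good | Machine=M3) = 0.12/0.35 = 0.3429.
P(Machine=M4) = 0.10 + 0.02 + 0.11 = 0.23; P(Quality=good | Machine=M4) = 0.10/0.23 = 0.4348.
Difference = -0.092.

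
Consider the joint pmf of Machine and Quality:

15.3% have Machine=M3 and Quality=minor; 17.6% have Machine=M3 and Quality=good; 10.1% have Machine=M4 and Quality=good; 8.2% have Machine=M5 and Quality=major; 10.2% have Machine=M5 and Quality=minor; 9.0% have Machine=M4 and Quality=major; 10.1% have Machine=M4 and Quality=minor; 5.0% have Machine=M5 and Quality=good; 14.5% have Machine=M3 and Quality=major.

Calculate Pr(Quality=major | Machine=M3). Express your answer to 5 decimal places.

P(Machine=M3) = 0.176 + 0.153 + 0.145 = 0.474.
P(Quality=major | Machine=M3) = 0.145/0.474 = 0.30591.

0.30591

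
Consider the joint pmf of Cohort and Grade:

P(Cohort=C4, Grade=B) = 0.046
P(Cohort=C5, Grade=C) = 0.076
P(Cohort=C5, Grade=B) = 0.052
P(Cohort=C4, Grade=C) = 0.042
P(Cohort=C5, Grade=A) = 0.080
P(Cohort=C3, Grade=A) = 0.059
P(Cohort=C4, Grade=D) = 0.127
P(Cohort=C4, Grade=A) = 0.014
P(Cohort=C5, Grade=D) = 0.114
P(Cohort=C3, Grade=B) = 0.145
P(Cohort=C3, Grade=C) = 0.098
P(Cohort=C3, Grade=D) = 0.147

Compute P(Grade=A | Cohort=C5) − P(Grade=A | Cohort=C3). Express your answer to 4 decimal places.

P(Cohort=C5) = 0.080 + 0.052 + 0.076 + 0.114 = 0.322; P(Grade=A | Cohort=C5) = 0.080/0.322 = 0.24845.
P(Cohort=C3) = 0.059 + 0.145 + 0.098 + 0.147 = 0.449; P(Grade=A | Cohort=C3) = 0.059/0.449 = 0.13140.
Difference = 0.1170.

0.1170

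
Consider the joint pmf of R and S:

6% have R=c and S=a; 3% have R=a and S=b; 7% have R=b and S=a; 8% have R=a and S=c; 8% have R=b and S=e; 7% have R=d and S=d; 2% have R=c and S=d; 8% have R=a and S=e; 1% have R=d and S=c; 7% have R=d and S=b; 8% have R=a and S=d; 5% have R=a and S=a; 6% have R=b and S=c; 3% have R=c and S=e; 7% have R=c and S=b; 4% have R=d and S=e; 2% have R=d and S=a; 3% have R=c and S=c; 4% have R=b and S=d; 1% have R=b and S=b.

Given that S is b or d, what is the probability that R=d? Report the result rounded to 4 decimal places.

0.3590

P(S=b) = 0.03 + 0.01 + 0.07 + 0.07 = 0.18.
P(S=d) = 0.08 + 0.04 + 0.02 + 0.07 = 0.21.
P(S ∈ {b, d}) = 0.18 + 0.21 = 0.39; P(R=d, S ∈ {b, d}) = 0.07 + 0.07 = 0.14.
P(R=d | S ∈ {b, d}) = 0.14/0.39 = 0.3590.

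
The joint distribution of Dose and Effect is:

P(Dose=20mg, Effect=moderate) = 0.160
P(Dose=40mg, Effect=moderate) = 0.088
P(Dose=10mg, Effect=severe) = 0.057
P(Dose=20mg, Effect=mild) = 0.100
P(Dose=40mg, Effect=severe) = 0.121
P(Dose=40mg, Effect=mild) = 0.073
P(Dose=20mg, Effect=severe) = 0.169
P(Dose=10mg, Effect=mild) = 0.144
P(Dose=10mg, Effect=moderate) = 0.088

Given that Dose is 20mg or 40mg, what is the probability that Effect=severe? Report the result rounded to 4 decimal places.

0.4079

P(Dose=20mg) = 0.100 + 0.160 + 0.169 = 0.429.
P(Dose=40mg) = 0.073 + 0.088 + 0.121 = 0.282.
P(Dose ∈ {20mg, 40mg}) = 0.429 + 0.282 = 0.711; P(Effect=severe, Dose ∈ {20mg, 40mg}) = 0.169 + 0.121 = 0.290.
P(Effect=severe | Dose ∈ {20mg, 40mg}) = 0.290/0.711 = 0.4079.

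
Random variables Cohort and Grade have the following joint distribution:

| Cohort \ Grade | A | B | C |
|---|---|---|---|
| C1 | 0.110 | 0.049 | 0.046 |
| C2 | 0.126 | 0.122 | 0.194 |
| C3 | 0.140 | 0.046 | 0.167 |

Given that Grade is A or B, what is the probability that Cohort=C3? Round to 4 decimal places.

P(Grade=A) = 0.110 + 0.126 + 0.140 = 0.376.
P(Grade=B) = 0.049 + 0.122 + 0.046 = 0.217.
P(Grade ∈ {A, B}) = 0.376 + 0.217 = 0.593; P(Cohort=C3, Grade ∈ {A, B}) = 0.140 + 0.046 = 0.186.
P(Cohort=C3 | Grade ∈ {A, B}) = 0.186/0.593 = 0.3137.

0.3137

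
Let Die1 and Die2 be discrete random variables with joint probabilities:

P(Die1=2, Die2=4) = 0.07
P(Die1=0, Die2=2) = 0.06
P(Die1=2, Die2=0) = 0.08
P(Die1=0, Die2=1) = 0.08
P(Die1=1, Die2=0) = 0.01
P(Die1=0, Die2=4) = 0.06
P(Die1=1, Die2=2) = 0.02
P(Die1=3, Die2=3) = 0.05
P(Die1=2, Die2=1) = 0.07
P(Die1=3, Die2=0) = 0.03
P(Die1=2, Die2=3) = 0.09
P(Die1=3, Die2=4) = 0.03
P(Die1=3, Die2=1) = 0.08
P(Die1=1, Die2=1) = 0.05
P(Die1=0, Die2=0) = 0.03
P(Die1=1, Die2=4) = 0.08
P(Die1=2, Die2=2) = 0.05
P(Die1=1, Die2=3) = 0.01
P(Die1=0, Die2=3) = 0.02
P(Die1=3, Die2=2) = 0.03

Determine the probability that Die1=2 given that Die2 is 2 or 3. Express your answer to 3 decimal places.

0.424

P(Die2=2) = 0.06 + 0.02 + 0.05 + 0.03 = 0.16.
P(Die2=3) = 0.02 + 0.01 + 0.09 + 0.05 = 0.17.
P(Die2 ∈ {2, 3}) = 0.16 + 0.17 = 0.33; P(Die1=2, Die2 ∈ {2, 3}) = 0.05 + 0.09 = 0.14.
P(Die1=2 | Die2 ∈ {2, 3}) = 0.14/0.33 = 0.424.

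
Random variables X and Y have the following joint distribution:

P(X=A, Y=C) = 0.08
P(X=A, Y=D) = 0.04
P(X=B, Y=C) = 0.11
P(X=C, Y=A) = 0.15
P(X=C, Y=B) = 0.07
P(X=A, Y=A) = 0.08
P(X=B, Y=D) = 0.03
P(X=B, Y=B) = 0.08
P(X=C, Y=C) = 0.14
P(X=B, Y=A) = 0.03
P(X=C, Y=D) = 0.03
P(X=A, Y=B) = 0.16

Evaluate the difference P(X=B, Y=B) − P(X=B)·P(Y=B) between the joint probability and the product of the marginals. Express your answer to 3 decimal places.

P(X=B) = 0.03 + 0.08 + 0.11 + 0.03 = 0.25.
P(Y=B) = 0.16 + 0.08 + 0.07 = 0.31.
P(X=B, Y=B) − P(X=B)P(Y=B) = 0.08 − 0.25×0.31 = 0.003.

0.003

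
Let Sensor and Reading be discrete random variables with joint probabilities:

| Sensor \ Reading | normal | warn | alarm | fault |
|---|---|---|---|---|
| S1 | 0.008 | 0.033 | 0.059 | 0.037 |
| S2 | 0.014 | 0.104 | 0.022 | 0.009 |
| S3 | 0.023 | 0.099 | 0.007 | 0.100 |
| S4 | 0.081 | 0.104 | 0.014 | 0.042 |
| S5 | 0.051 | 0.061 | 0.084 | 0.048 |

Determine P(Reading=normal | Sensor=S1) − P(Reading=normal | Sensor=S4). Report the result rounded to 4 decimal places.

-0.2777

P(Sensor=S1) = 0.008 + 0.033 + 0.059 + 0.037 = 0.137; P(Reading=normal | Sensor=S1) = 0.008/0.137 = 0.05839.
P(Sensor=S4) = 0.081 + 0.104 + 0.014 + 0.042 = 0.241; P(Reading=normal | Sensor=S4) = 0.081/0.241 = 0.33610.
Difference = -0.2777.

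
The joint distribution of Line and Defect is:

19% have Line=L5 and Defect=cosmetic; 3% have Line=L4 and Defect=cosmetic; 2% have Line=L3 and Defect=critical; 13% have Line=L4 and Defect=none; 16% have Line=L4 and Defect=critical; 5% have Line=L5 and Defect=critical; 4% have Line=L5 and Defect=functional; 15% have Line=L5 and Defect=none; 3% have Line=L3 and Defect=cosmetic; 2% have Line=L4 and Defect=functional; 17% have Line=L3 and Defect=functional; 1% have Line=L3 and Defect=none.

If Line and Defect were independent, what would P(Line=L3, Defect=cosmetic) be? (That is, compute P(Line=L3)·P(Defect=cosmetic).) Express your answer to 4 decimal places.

0.0575

P(Line=L3) = 0.01 + 0.03 + 0.17 + 0.02 = 0.23.
P(Defect=cosmetic) = 0.03 + 0.03 + 0.19 = 0.25.
Product: 0.23 × 0.25 = 0.0575.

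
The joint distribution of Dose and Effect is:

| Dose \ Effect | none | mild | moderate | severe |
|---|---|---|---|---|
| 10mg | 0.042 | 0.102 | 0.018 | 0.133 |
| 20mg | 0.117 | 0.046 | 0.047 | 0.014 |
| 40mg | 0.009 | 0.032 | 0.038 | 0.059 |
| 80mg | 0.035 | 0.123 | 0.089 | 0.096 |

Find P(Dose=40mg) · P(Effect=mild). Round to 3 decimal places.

P(Dose=40mg) = 0.009 + 0.032 + 0.038 + 0.059 = 0.138.
P(Effect=mild) = 0.102 + 0.046 + 0.032 + 0.123 = 0.303.
Product: 0.138 × 0.303 = 0.042.

0.042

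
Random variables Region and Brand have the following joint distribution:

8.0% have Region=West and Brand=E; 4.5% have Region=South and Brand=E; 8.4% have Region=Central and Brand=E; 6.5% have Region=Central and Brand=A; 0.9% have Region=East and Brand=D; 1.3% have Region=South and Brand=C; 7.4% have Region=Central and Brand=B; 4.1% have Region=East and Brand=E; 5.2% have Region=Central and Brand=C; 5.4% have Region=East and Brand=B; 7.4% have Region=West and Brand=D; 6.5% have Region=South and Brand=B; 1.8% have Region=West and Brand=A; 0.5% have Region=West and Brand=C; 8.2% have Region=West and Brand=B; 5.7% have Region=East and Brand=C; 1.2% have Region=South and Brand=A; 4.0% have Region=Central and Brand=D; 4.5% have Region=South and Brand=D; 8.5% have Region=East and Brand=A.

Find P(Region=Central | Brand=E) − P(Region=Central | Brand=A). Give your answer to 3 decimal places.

P(Brand=E) = 0.045 + 0.041 + 0.080 + 0.084 = 0.250; P(Region=Central | Brand=E) = 0.084/0.250 = 0.3360.
P(Brand=A) = 0.012 + 0.085 + 0.018 + 0.065 = 0.180; P(Region=Central | Brand=A) = 0.065/0.180 = 0.3611.
Difference = -0.025.

-0.025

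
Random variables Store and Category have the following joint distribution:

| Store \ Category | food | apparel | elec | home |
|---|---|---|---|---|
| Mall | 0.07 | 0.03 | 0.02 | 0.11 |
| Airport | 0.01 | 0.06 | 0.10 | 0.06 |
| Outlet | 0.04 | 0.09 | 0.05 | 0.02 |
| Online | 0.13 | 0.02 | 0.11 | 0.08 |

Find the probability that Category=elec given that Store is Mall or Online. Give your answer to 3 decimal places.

P(Store=Mall) = 0.07 + 0.03 + 0.02 + 0.11 = 0.23.
P(Store=Online) = 0.13 + 0.02 + 0.11 + 0.08 = 0.34.
P(Store ∈ {Mall, Online}) = 0.23 + 0.34 = 0.57; P(Category=elec, Store ∈ {Mall, Online}) = 0.02 + 0.11 = 0.13.
P(Category=elec | Store ∈ {Mall, Online}) = 0.13/0.57 = 0.228.

0.228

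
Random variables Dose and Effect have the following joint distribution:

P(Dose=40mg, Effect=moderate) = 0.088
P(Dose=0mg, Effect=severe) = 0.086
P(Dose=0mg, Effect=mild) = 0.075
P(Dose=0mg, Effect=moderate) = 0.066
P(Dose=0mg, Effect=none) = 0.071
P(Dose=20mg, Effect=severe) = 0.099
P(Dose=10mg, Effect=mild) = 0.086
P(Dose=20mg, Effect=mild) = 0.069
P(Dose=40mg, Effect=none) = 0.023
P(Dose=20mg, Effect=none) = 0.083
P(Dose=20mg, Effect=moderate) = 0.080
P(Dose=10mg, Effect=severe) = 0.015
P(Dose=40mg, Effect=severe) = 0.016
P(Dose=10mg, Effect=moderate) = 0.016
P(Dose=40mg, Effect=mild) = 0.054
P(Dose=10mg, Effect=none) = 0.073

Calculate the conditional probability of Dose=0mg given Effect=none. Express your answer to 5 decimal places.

0.28400

P(Effect=none) = 0.071 + 0.073 + 0.083 + 0.023 = 0.250.
P(Dose=0mg | Effect=none) = 0.071/0.250 = 0.28400.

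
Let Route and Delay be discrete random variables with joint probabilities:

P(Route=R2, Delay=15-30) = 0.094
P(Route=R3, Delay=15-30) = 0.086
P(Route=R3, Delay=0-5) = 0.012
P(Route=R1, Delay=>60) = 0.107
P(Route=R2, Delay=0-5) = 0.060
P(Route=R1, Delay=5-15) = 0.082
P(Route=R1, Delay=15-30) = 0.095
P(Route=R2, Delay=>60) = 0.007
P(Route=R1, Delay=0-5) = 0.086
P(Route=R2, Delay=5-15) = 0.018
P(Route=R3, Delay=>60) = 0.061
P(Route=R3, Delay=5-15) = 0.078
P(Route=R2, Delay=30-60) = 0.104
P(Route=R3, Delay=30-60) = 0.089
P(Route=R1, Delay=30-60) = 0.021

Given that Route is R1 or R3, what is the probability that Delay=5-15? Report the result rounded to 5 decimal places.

0.22315

P(Route=R1) = 0.086 + 0.082 + 0.095 + 0.021 + 0.107 = 0.391.
P(Route=R3) = 0.012 + 0.078 + 0.086 + 0.089 + 0.061 = 0.326.
P(Route ∈ {R1, R3}) = 0.391 + 0.326 = 0.717; P(Delay=5-15, Route ∈ {R1, R3}) = 0.082 + 0.078 = 0.160.
P(Delay=5-15 | Route ∈ {R1, R3}) = 0.160/0.717 = 0.22315.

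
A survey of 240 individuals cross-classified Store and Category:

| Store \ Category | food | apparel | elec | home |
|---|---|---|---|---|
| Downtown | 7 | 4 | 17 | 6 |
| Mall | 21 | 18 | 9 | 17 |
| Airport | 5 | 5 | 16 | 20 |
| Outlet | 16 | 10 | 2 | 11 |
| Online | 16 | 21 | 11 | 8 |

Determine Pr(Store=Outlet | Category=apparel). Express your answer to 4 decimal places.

0.1724

Total with Category=apparel: 4 + 18 + 5 + 10 + 21 = 58.
P(Store=Outlet | Category=apparel) = 10/58 = 0.1724.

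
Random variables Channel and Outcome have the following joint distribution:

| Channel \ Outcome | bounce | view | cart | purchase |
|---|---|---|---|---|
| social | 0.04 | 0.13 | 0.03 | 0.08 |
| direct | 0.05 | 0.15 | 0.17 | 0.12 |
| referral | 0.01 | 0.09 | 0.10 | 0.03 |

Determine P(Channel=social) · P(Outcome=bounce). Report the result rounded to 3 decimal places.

P(Channel=social) = 0.04 + 0.13 + 0.03 + 0.08 = 0.28.
P(Outcome=bounce) = 0.04 + 0.05 + 0.01 = 0.10.
Product: 0.28 × 0.10 = 0.028.

0.028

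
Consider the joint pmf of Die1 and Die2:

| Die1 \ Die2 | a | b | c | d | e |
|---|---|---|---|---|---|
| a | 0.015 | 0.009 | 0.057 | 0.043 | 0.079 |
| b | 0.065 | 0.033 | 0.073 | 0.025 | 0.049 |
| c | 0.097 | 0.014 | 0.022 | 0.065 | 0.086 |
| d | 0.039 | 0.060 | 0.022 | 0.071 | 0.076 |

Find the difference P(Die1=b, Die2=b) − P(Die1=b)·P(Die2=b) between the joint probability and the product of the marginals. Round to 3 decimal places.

P(Die1=b) = 0.065 + 0.033 + 0.073 + 0.025 + 0.049 = 0.245.
P(Die2=b) = 0.009 + 0.033 + 0.014 + 0.060 = 0.116.
P(Die1=b, Die2=b) − P(Die1=b)P(Die2=b) = 0.033 − 0.245×0.116 = 0.005.

0.005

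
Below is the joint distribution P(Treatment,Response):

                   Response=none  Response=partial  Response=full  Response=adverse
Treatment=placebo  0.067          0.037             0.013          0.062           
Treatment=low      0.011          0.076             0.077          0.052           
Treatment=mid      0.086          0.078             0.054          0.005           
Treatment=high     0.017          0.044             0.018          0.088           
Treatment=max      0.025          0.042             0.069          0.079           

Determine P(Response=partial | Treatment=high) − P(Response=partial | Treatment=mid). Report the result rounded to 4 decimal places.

P(Treatment=high) = 0.017 + 0.044 + 0.018 + 0.088 = 0.167; P(Response=partial | Treatment=high) = 0.044/0.167 = 0.26347.
P(Treatment=mid) = 0.086 + 0.078 + 0.054 + 0.005 = 0.223; P(Response=partial | Treatment=mid) = 0.078/0.223 = 0.34978.
Difference = -0.0863.

-0.0863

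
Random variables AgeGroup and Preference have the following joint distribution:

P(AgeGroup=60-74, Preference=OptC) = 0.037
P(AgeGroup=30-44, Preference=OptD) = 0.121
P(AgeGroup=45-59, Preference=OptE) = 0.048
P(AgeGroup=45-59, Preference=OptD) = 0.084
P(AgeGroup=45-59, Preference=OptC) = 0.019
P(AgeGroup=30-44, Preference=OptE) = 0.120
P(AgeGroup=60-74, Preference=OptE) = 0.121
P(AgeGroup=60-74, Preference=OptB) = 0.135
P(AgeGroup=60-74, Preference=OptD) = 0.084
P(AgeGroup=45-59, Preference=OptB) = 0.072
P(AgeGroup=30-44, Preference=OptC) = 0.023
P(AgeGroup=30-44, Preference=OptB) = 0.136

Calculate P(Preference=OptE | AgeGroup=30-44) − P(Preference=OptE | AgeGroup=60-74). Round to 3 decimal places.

-0.021

P(AgeGroup=30-44) = 0.136 + 0.023 + 0.121 + 0.120 = 0.400; P(Preference=OptE | AgeGroup=30-44) = 0.120/0.400 = 0.3000.
P(AgeGroup=60-74) = 0.135 + 0.037 + 0.084 + 0.121 = 0.377; P(Preference=OptE | AgeGroup=60-74) = 0.121/0.377 = 0.3210.
Difference = -0.021.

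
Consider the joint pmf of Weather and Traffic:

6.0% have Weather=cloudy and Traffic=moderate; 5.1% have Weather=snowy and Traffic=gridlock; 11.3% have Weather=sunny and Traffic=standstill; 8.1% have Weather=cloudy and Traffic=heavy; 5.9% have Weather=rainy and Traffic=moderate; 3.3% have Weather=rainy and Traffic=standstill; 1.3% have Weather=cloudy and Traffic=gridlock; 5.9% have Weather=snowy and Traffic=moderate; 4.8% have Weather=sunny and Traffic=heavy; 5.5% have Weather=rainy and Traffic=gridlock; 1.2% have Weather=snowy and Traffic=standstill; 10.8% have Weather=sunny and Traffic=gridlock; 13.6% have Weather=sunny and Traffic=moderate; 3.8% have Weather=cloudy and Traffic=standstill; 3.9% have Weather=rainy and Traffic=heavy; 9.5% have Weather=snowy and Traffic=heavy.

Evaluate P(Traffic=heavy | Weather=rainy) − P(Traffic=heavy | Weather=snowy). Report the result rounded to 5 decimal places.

-0.22811

P(Weather=rainy) = 0.059 + 0.039 + 0.055 + 0.033 = 0.186; P(Traffic=heavy | Weather=rainy) = 0.039/0.186 = 0.209677.
P(Weather=snowy) = 0.059 + 0.095 + 0.051 + 0.012 = 0.217; P(Traffic=heavy | Weather=snowy) = 0.095/0.217 = 0.437788.
Difference = -0.22811.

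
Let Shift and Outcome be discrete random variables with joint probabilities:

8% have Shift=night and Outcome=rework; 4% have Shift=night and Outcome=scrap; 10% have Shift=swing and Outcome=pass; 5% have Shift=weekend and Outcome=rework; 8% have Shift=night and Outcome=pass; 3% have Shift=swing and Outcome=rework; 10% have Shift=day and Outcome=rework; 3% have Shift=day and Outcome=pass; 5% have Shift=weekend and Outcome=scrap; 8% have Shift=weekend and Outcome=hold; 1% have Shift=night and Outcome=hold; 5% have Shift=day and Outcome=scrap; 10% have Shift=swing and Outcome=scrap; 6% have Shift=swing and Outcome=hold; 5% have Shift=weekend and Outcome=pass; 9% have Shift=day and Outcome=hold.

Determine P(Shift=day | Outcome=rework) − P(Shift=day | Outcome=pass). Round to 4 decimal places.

P(Outcome=rework) = 0.10 + 0.03 + 0.08 + 0.05 = 0.26; P(Shift=day | Outcome=rework) = 0.10/0.26 = 0.38462.
P(Outcome=pass) = 0.03 + 0.10 + 0.08 + 0.05 = 0.26; P(Shift=day | Outcome=pass) = 0.03/0.26 = 0.11538.
Difference = 0.2692.

0.2692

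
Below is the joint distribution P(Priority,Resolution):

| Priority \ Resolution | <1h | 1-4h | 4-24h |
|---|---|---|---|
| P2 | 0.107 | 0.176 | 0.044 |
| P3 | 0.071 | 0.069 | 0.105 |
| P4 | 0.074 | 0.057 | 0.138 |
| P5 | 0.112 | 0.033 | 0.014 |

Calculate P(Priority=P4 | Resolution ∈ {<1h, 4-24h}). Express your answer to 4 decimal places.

0.3188

P(Resolution=<1h) = 0.107 + 0.071 + 0.074 + 0.112 = 0.364.
P(Resolution=4-24h) = 0.044 + 0.105 + 0.138 + 0.014 = 0.301.
P(Resolution ∈ {<1h, 4-24h}) = 0.364 + 0.301 = 0.665; P(Priority=P4, Resolution ∈ {<1h, 4-24h}) = 0.074 + 0.138 = 0.212.
P(Priority=P4 | Resolution ∈ {<1h, 4-24h}) = 0.212/0.665 = 0.3188.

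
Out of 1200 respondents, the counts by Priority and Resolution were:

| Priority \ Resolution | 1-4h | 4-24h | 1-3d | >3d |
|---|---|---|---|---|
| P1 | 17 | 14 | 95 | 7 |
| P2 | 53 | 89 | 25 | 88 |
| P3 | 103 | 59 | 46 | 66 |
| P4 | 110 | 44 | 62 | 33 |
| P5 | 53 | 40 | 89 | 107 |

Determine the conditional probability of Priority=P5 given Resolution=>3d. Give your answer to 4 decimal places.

Total with Resolution=>3d: 7 + 88 + 66 + 33 + 107 = 301.
P(Priority=P5 | Resolution=>3d) = 107/301 = 0.3555.

0.3555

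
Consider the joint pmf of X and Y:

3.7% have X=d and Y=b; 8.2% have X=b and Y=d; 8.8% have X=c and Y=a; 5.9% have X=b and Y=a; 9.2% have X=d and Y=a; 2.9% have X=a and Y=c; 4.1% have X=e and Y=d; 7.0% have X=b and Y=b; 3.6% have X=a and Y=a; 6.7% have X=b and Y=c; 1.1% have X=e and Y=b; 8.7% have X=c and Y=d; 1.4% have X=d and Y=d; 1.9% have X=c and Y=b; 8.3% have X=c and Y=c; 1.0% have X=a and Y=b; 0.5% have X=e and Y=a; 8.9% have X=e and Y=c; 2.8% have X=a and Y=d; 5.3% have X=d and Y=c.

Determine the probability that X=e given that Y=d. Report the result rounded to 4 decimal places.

P(Y=d) = 0.028 + 0.082 + 0.087 + 0.014 + 0.041 = 0.252.
P(X=e | Y=d) = 0.041/0.252 = 0.1627.

0.1627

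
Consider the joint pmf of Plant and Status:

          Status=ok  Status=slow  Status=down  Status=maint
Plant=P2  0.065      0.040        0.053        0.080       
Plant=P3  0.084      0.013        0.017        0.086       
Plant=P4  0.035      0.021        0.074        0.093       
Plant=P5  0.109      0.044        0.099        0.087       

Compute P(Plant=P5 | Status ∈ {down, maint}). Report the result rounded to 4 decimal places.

P(Status=down) = 0.053 + 0.017 + 0.074 + 0.099 = 0.243.
P(Status=maint) = 0.080 + 0.086 + 0.093 + 0.087 = 0.346.
P(Status ∈ {down, maint}) = 0.243 + 0.346 = 0.589; P(Plant=P5, Status ∈ {down, maint}) = 0.099 + 0.087 = 0.186.
P(Plant=P5 | Status ∈ {down, maint}) = 0.186/0.589 = 0.3158.

0.3158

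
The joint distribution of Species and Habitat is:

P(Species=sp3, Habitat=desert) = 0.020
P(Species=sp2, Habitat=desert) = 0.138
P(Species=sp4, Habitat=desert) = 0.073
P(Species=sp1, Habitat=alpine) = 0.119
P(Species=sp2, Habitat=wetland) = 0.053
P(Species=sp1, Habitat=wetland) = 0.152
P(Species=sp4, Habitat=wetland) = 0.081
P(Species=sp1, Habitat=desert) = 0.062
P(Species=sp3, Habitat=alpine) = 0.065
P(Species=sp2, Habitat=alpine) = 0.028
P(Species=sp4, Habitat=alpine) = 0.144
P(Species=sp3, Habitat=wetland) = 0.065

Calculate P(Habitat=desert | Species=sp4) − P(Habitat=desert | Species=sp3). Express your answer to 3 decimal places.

0.112

P(Species=sp4) = 0.081 + 0.073 + 0.144 = 0.298; P(Habitat=desert | Species=sp4) = 0.073/0.298 = 0.2450.
P(Species=sp3) = 0.065 + 0.020 + 0.065 = 0.150; P(Habitat=desert | Species=sp3) = 0.020/0.150 = 0.1333.
Difference = 0.112.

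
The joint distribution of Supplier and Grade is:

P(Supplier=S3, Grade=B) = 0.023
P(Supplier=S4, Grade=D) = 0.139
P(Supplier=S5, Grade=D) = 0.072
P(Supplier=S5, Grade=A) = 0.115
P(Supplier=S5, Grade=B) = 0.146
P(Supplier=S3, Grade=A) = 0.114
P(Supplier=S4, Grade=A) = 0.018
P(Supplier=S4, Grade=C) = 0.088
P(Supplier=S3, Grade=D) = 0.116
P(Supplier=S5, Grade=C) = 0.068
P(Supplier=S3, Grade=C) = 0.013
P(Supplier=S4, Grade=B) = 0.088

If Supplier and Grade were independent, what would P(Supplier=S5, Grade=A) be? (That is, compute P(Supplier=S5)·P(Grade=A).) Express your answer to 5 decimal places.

0.09905

P(Supplier=S5) = 0.115 + 0.146 + 0.068 + 0.072 = 0.401.
P(Grade=A) = 0.114 + 0.018 + 0.115 = 0.247.
Product: 0.401 × 0.247 = 0.09905.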